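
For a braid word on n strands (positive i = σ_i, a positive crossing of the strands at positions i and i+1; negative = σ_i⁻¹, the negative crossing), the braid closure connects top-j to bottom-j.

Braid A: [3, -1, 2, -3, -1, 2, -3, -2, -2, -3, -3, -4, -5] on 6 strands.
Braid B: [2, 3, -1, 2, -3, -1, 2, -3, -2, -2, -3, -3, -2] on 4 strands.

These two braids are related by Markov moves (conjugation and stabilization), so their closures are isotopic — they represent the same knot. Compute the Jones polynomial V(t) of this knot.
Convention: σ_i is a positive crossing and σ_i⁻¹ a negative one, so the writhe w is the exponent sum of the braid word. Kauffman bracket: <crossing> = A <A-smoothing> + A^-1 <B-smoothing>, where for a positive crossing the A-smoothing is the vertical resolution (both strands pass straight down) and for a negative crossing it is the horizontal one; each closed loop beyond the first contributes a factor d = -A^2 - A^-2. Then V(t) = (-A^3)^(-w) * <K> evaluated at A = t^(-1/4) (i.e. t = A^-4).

Markov-equivalent braids have isotopic closures, hence identical knot invariants. Strip the Markov moves from each word to reach a common short braid β, then compute V(t) once on β.
Braid A: s3 s1^-1 s2 s3^-1 s1^-1 s2 s3^-1 s2^-1 s2^-1 s3^-1 s3^-1 s4^-1 s5^-1 on 6 strands reduces by inverse Markov moves (closure unchanged at each step):
  Destabilize: the word has the form β·s5^-1 where s5^-1 occurs only as the final letter (β ∈ B_5); drop it and the last strand → 5 strands.
  Destabilize: the word has the form β·s4^-1 where s4^-1 occurs only as the final letter (β ∈ B_4); drop it and the last strand → 4 strands.
  Deconjugate: the word is γ·β·γ⁻¹ with γ = s3 (prefix) and γ⁻¹ = s3^-1 (suffix); strip both.
Reduced to β = s1^-1 s2 s3^-1 s1^-1 s2 s3^-1 s2^-1 s2^-1 s3^-1 on 4 strands, 9 crossings.
Braid B: s2 s3 s1^-1 s2 s3^-1 s1^-1 s2 s3^-1 s2^-1 s2^-1 s3^-1 s3^-1 s2^-1 on 4 strands reduces by inverse Markov moves (closure unchanged at each step):
  Deconjugate: the word is γ·β·γ⁻¹ with γ = s2 (prefix) and γ⁻¹ = s2^-1 (suffix); strip both.
  Deconjugate: the word is γ·β·γ⁻¹ with γ = s3 (prefix) and γ⁻¹ = s3^-1 (suffix); strip both.
Reduced to β = s1^-1 s2 s3^-1 s1^-1 s2 s3^-1 s2^-1 s2^-1 s3^-1 on 4 strands, 9 crossings.
Both give the same β = s1^-1 s2 s3^-1 s1^-1 s2 s3^-1 s2^-1 s2^-1 s3^-1 on 4 strands, so one state sum suffices:
Braid: s1^-1 s2 s3^-1 s1^-1 s2 s3^-1 s2^-1 s2^-1 s3^-1 on 4 strands, 9 crossings.
Writhe w = (#positive) - (#negative) = 2 - 7 = -5.
Computing the Kauffman bracket via state sum. There are 2^9 = 512 states.
Each crossing splits two ways (0=vertical, 1=horizontal). The state's weight is A^(#A-smoothings - #B-smoothings) * d^(loops - 1).
Tabulate the states by total A-exponent and number of loops L (A-exp: L × count):
  A^9: L=5 ×1
  A^7: L=4 ×9
  A^5: L=3 ×33, L=5 ×3
  A^3: L=2 ×59, L=4 ×25
  A^1: L=1 ×42, L=3 ×80, L=5 ×4
  A^-1: L=2 ×93, L=4 ×33
  A^-3: L=1 ×19, L=3 ×58, L=5 ×7
  A^-5: L=2 ×19, L=4 ×16, L=6 ×1
  A^-7: L=3 ×7, L=5 ×2
  A^-9: L=4 ×1
Each group contributes A^e * Σ count * d^(L-1):
Powers of d = -A^2 - A^-2: d^2 = A^4 + 2 + A^-4; d^3 = -A^6 - 3*A^2 - 3*A^-2 - A^-6; d^4 = A^8 + 4*A^4 + 6 + 4*A^-4 + A^-8; d^5 = -A^10 - 5*A^6 - 10*A^2 - 10*A^-2 - 5*A^-6 - A^-10.
  A^9 * (d^4) = A^17 + 4*A^13 + 6*A^9 + 4*A^5 + A
  A^7 * (9*d^3) = -9*A^13 - 27*A^9 - 27*A^5 - 9*A
  A^5 * (33*d^2 + 3*d^4) = 3*A^13 + 45*A^9 + 84*A^5 + 45*A + 3*A^-3
  A^3 * (59*d + 25*d^3) = -25*A^9 - 134*A^5 - 134*A - 25*A^-3
  A^1 * (42 + 80*d^2 + 4*d^4) = 4*A^9 + 96*A^5 + 226*A + 96*A^-3 + 4*A^-7
  A^-1 * (93*d + 33*d^3) = -33*A^5 - 192*A - 192*A^-3 - 33*A^-7
  A^-3 * (19 + 58*d^2 + 7*d^4) = 7*A^5 + 86*A + 177*A^-3 + 86*A^-7 + 7*A^-11
  A^-5 * (19*d + 16*d^3 + d^5) = -A^5 - 21*A - 77*A^-3 - 77*A^-7 - 21*A^-11 - A^-15
  A^-7 * (7*d^2 + 2*d^4) = 2*A + 15*A^-3 + 26*A^-7 + 15*A^-11 + 2*A^-15
  A^-9 * (d^3) = -A^-3 - 3*A^-7 - 3*A^-11 - A^-15
Summing the groups: <K> = A^17 - 2*A^13 + 3*A^9 - 4*A^5 + 4*A - 4*A^-3 + 3*A^-7 - 2*A^-11
Normalise by the writhe: (-A^3)^(-w) = (-A^3)^(5) = -A^15, so f(A) = -A^15 * <K> = -A^32 + 2*A^28 - 3*A^24 + 4*A^20 - 4*A^16 + 4*A^12 - 3*A^8 + 2*A^4.
Substitute A = t^(-1/4), i.e. A^e → t^(-e/4): V(t) = 2*t^-1 - 3*t^-2 + 4*t^-3 - 4*t^-4 + 4*t^-5 - 3*t^-6 + 2*t^-7 - t^-8

Answer: 2*t^-1 - 3*t^-2 + 4*t^-3 - 4*t^-4 + 4*t^-5 - 3*t^-6 + 2*t^-7 - t^-8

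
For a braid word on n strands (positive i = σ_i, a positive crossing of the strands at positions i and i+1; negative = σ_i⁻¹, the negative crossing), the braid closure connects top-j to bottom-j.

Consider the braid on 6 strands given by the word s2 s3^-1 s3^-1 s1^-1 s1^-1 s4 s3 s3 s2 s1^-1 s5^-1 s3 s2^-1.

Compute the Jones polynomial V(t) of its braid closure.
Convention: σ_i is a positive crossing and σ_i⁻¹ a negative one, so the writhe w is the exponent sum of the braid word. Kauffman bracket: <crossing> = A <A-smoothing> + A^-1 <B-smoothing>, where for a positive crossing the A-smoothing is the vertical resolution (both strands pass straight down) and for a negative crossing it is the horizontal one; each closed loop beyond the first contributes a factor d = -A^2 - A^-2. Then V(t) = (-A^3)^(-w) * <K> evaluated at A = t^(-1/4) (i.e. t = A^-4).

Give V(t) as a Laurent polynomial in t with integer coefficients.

The presented braid s2 s3^-1 s3^-1 s1^-1 s1^-1 s4 s3 s3 s2 s1^-1 s5^-1 s3 s2^-1 on 6 strands reduces by inverse Markov moves (closure unchanged at each step):
  Deconjugate: the word is γ·β·γ⁻¹ with γ = s2 s3^-1 (prefix) and γ⁻¹ = s3 s2^-1 (suffix); strip both.
  Destabilize: the word has the form β·s5^-1 where s5^-1 occurs only as the final letter (β ∈ B_5); drop it and the last strand → 5 strands.
Reduced to β = s3^-1 s1^-1 s1^-1 s4 s3 s3 s2 s1^-1 on 5 strands, 8 crossings.
Compute on β:
Braid: s3^-1 s1^-1 s1^-1 s4 s3 s3 s2 s1^-1 on 5 strands, 8 crossings.
Writhe w = (#positive) - (#negative) = 4 - 4 = 0.
Enumerate smoothing states for the bracket polynomial. There are 2^8 = 256 states.
For each crossing: s=0 is the vertical smoothing, s=1 horizontal. Crossing k contributes A^(sign_k * (1 - 2*s_k)); loop factor d = -A^2 - A^-2.
Tabulate the states by total A-exponent and number of loops L (A-exp: L × count):
  A^8: L=5 ×1
  A^6: L=4 ×5, L=6 ×3
  A^4: L=3 ×10, L=5 ×17, L=7 ×1
  A^2: L=2 ×9, L=4 ×41, L=6 ×6
  A^0: L=1 ×3, L=3 ×49, L=5 ×18
  A^-2: L=2 ×28, L=4 ×27, L=6 ×1
  A^-4: L=1 ×6, L=3 ×19, L=5 ×3
  A^-6: L=2 ×5, L=4 ×3
  A^-8: L=3 ×1
Each group contributes A^e * Σ count * d^(L-1):
Powers of d = -A^2 - A^-2: d^2 = A^4 + 2 + A^-4; d^3 = -A^6 - 3*A^2 - 3*A^-2 - A^-6; d^4 = A^8 + 4*A^4 + 6 + 4*A^-4 + A^-8; d^5 = -A^10 - 5*A^6 - 10*A^2 - 10*A^-2 - 5*A^-6 - A^-10; d^6 = A^12 + 6*A^8 + 15*A^4 + 20 + 15*A^-4 + 6*A^-8 + A^-12.
  A^8 * (d^4) = A^16 + 4*A^12 + 6*A^8 + 4*A^4 + 1
  A^6 * (5*d^3 + 3*d^5) = -3*A^16 - 20*A^12 - 45*A^8 - 45*A^4 - 20 - 3*A^-4
  A^4 * (10*d^2 + 17*d^4 + d^6) = A^16 + 23*A^12 + 93*A^8 + 142*A^4 + 93 + 23*A^-4 + A^-8
  A^2 * (9*d + 41*d^3 + 6*d^5) = -6*A^12 - 71*A^8 - 192*A^4 - 192 - 71*A^-4 - 6*A^-8
  A^0 * (3 + 49*d^2 + 18*d^4) = 18*A^8 + 121*A^4 + 209 + 121*A^-4 + 18*A^-8
  A^-2 * (28*d + 27*d^3 + d^5) = -A^8 - 32*A^4 - 119 - 119*A^-4 - 32*A^-8 - A^-12
  A^-4 * (6 + 19*d^2 + 3*d^4) = 3*A^4 + 31 + 62*A^-4 + 31*A^-8 + 3*A^-12
  A^-6 * (5*d + 3*d^3) = -3 - 14*A^-4 - 14*A^-8 - 3*A^-12
  A^-8 * (d^2) = A^-4 + 2*A^-8 + A^-12
Summing the groups: <K> = -A^16 + A^12 + A^4
Normalise by the writhe: (-A^3)^(-w) = (-A^3)^(0) = 1, so f(A) = 1 * <K> = -A^16 + A^12 + A^4.
Substitute A = t^(-1/4), i.e. A^e → t^(-e/4): V(t) = t^-1 + t^-3 - t^-4

Answer: t^-1 + t^-3 - t^-4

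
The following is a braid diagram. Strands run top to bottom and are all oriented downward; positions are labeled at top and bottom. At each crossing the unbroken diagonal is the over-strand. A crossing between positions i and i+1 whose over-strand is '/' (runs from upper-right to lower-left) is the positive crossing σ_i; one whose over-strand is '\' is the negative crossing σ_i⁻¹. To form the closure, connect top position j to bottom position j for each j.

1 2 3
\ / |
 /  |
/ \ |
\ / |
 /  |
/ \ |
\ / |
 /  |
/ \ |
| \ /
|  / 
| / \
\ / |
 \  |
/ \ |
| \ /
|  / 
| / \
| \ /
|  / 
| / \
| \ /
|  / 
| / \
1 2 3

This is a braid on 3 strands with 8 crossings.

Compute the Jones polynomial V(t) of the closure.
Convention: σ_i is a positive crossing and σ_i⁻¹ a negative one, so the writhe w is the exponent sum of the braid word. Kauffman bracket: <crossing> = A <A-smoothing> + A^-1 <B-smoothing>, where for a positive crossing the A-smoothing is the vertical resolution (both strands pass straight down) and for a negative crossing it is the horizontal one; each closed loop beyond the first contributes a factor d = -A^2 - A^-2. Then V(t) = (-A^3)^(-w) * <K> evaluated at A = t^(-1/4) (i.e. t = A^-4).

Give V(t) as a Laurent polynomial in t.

-t^9 + 2*t^8 - 3*t^7 + 3*t^6 - 3*t^5 + 3*t^4 - t^3 + t^2

Derivation:
Reading the diagram top to bottom ('/'-over between positions i,i+1 = s_i, '\'-over = s_i^-1): braid word = s1 s1 s1 s2 s1^-1 s2 s2 s2.
Braid: s1 s1 s1 s2 s1^-1 s2 s2 s2 on 3 strands, 8 crossings.
Writhe w = (#positive) - (#negative) = 7 - 1 = 6.
State-sum expansion of <K>. There are 2^8 = 256 states.
For each crossing: s=0 is the vertical smoothing, s=1 horizontal. Crossing k contributes A^(sign_k * (1 - 2*s_k)); loop factor d = -A^2 - A^-2.
Tabulate the states by total A-exponent and number of loops L (A-exp: L × count):
  A^8: L=2 ×1
  A^6: L=1 ×4, L=3 ×4
  A^4: L=2 ×25, L=4 ×3
  A^2: L=1 ×21, L=3 ×34, L=5 ×1
  A^0: L=2 ×48, L=4 ×22
  A^-2: L=3 ×49, L=5 ×7
  A^-4: L=4 ×27, L=6 ×1
  A^-6: L=5 ×8
  A^-8: L=6 ×1
Each group contributes A^e * Σ count * d^(L-1):
Powers of d = -A^2 - A^-2: d^2 = A^4 + 2 + A^-4; d^3 = -A^6 - 3*A^2 - 3*A^-2 - A^-6; d^4 = A^8 + 4*A^4 + 6 + 4*A^-4 + A^-8; d^5 = -A^10 - 5*A^6 - 10*A^2 - 10*A^-2 - 5*A^-6 - A^-10.
  A^8 * (d) = -A^10 - A^6
  A^6 * (4 + 4*d^2) = 4*A^10 + 12*A^6 + 4*A^2
  A^4 * (25*d + 3*d^3) = -3*A^10 - 34*A^6 - 34*A^2 - 3*A^-2
  A^2 * (21 + 34*d^2 + d^4) = A^10 + 38*A^6 + 95*A^2 + 38*A^-2 + A^-6
  A^0 * (48*d + 22*d^3) = -22*A^6 - 114*A^2 - 114*A^-2 - 22*A^-6
  A^-2 * (49*d^2 + 7*d^4) = 7*A^6 + 77*A^2 + 140*A^-2 + 77*A^-6 + 7*A^-10
  A^-4 * (27*d^3 + d^5) = -A^6 - 32*A^2 - 91*A^-2 - 91*A^-6 - 32*A^-10 - A^-14
  A^-6 * (8*d^4) = 8*A^2 + 32*A^-2 + 48*A^-6 + 32*A^-10 + 8*A^-14
  A^-8 * (d^5) = -A^2 - 5*A^-2 - 10*A^-6 - 10*A^-10 - 5*A^-14 - A^-18
Summing the groups: <K> = A^10 - A^6 + 3*A^2 - 3*A^-2 + 3*A^-6 - 3*A^-10 + 2*A^-14 - A^-18
Normalise by the writhe: (-A^3)^(-w) = (-A^3)^(-6) = A^-18, so f(A) = A^-18 * <K> = A^-8 - A^-12 + 3*A^-16 - 3*A^-20 + 3*A^-24 - 3*A^-28 + 2*A^-32 - A^-36.
Substitute A = t^(-1/4), i.e. A^e → t^(-e/4): V(t) = -t^9 + 2*t^8 - 3*t^7 + 3*t^6 - 3*t^5 + 3*t^4 - t^3 + t^2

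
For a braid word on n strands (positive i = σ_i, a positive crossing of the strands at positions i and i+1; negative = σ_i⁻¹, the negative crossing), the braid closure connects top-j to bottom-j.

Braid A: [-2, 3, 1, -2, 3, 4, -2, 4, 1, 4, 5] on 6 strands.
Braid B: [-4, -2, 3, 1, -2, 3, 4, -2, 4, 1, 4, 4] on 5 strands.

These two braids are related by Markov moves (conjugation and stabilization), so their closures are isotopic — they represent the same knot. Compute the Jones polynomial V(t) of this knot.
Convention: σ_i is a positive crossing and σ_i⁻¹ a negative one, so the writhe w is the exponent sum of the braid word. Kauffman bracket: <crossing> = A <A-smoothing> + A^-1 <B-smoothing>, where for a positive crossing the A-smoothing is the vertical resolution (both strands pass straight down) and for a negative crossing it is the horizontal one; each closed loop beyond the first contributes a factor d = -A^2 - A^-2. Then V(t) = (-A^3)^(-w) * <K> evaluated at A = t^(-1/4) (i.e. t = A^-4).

-t^8 + 3*t^7 - 5*t^6 + 8*t^5 - 10*t^4 + 10*t^3 - 10*t^2 + 8*t - 4 + 3*t^-1 - t^-2

Derivation:
Markov-equivalent braids have isotopic closures, hence identical knot invariants. Strip the Markov moves from each word to reach a common short braid β, then compute V(t) once on β.
Braid A: s2^-1 s3 s1 s2^-1 s3 s4 s2^-1 s4 s1 s4 s5 on 6 strands reduces by inverse Markov moves (closure unchanged at each step):
  Destabilize: the word has the form β·s5 where s5 occurs only as the final letter (β ∈ B_5); drop it and the last strand → 5 strands.
Reduced to β = s2^-1 s3 s1 s2^-1 s3 s4 s2^-1 s4 s1 s4 on 5 strands, 10 crossings.
Braid B: s4^-1 s2^-1 s3 s1 s2^-1 s3 s4 s2^-1 s4 s1 s4 s4 on 5 strands reduces by inverse Markov moves (closure unchanged at each step):
  Deconjugate: the word is γ·β·γ⁻¹ with γ = s4^-1 (prefix) and γ⁻¹ = s4 (suffix); strip both.
Reduced to β = s2^-1 s3 s1 s2^-1 s3 s4 s2^-1 s4 s1 s4 on 5 strands, 10 crossings.
Both give the same β = s2^-1 s3 s1 s2^-1 s3 s4 s2^-1 s4 s1 s4 on 5 strands, so one state sum suffices:
Braid: s2^-1 s3 s1 s2^-1 s3 s4 s2^-1 s4 s1 s4 on 5 strands, 10 crossings.
Writhe w = (#positive) - (#negative) = 7 - 3 = 4.
Enumerate smoothing states for the bracket polynomial. There are 2^10 = 1024 states.
Each crossing splits two ways (0=vertical, 1=horizontal). The state's weight is A^(#A-smoothings - #B-smoothings) * d^(loops - 1).
Tabulate the states by total A-exponent and number of loops L (A-exp: L × count):
  A^10: L=6 ×1
  A^8: L=5 ×10
  A^6: L=4 ×42, L=6 ×3
  A^4: L=3 ×95, L=5 ×24, L=7 ×1
  A^2: L=2 ×117, L=4 ×86, L=6 ×7
  A^0: L=1 ×63, L=3 ×157, L=5 ×32
  A^-2: L=2 ×120, L=4 ×87, L=6 ×3
  A^-4: L=3 ×99, L=5 ×21
  A^-6: L=4 ×43, L=6 ×2
  A^-8: L=5 ×10
  A^-10: L=6 ×1
Each group contributes A^e * Σ count * d^(L-1):
Powers of d = -A^2 - A^-2: d^2 = A^4 + 2 + A^-4; d^3 = -A^6 - 3*A^2 - 3*A^-2 - A^-6; d^4 = A^8 + 4*A^4 + 6 + 4*A^-4 + A^-8; d^5 = -A^10 - 5*A^6 - 10*A^2 - 10*A^-2 - 5*A^-6 - A^-10; d^6 = A^12 + 6*A^8 + 15*A^4 + 20 + 15*A^-4 + 6*A^-8 + A^-12.
  A^10 * (d^5) = -A^20 - 5*A^16 - 10*A^12 - 10*A^8 - 5*A^4 - 1
  A^8 * (10*d^4) = 10*A^16 + 40*A^12 + 60*A^8 + 40*A^4 + 10
  A^6 * (42*d^3 + 3*d^5) = -3*A^16 - 57*A^12 - 156*A^8 - 156*A^4 - 57 - 3*A^-4
  A^4 * (95*d^2 + 24*d^4 + d^6) = A^16 + 30*A^12 + 206*A^8 + 354*A^4 + 206 + 30*A^-4 + A^-8
  A^2 * (117*d + 86*d^3 + 7*d^5) = -7*A^12 - 121*A^8 - 445*A^4 - 445 - 121*A^-4 - 7*A^-8
  A^0 * (63 + 157*d^2 + 32*d^4) = 32*A^8 + 285*A^4 + 569 + 285*A^-4 + 32*A^-8
  A^-2 * (120*d + 87*d^3 + 3*d^5) = -3*A^8 - 102*A^4 - 411 - 411*A^-4 - 102*A^-8 - 3*A^-12
  A^-4 * (99*d^2 + 21*d^4) = 21*A^4 + 183 + 324*A^-4 + 183*A^-8 + 21*A^-12
  A^-6 * (43*d^3 + 2*d^5) = -2*A^4 - 53 - 149*A^-4 - 149*A^-8 - 53*A^-12 - 2*A^-16
  A^-8 * (10*d^4) = 10 + 40*A^-4 + 60*A^-8 + 40*A^-12 + 10*A^-16
  A^-10 * (d^5) = -1 - 5*A^-4 - 10*A^-8 - 10*A^-12 - 5*A^-16 - A^-20
Summing the groups: <K> = -A^20 + 3*A^16 - 4*A^12 + 8*A^8 - 10*A^4 + 10 - 10*A^-4 + 8*A^-8 - 5*A^-12 + 3*A^-16 - A^-20
Normalise by the writhe: (-A^3)^(-w) = (-A^3)^(-4) = A^-12, so f(A) = A^-12 * <K> = -A^8 + 3*A^4 - 4 + 8*A^-4 - 10*A^-8 + 10*A^-12 - 10*A^-16 + 8*A^-20 - 5*A^-24 + 3*A^-28 - A^-32.
Substitute A = t^(-1/4), i.e. A^e → t^(-e/4): V(t) = -t^8 + 3*t^7 - 5*t^6 + 8*t^5 - 10*t^4 + 10*t^3 - 10*t^2 + 8*t - 4 + 3*t^-1 - t^-2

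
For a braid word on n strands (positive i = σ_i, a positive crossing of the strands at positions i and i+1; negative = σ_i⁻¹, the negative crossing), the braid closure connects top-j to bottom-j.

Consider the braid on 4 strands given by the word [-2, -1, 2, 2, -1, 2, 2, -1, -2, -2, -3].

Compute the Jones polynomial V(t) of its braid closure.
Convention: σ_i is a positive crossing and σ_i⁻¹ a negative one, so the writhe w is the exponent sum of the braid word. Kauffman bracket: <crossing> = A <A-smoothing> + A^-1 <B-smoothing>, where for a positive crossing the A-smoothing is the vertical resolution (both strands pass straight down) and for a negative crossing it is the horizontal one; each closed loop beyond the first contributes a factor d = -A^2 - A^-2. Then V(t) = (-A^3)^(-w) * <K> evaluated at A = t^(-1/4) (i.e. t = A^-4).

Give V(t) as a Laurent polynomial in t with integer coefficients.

t^2 - 2*t + 4 - 4*t^-1 + 4*t^-2 - 4*t^-3 + 3*t^-4 - 2*t^-5 + t^-6

Derivation:
The presented braid s2^-1 s1^-1 s2 s2 s1^-1 s2 s2 s1^-1 s2^-1 s2^-1 s3^-1 on 4 strands reduces by inverse Markov moves (closure unchanged at each step):
  Destabilize: the word has the form β·s3^-1 where s3^-1 occurs only as the final letter (β ∈ B_3); drop it and the last strand → 3 strands.
Reduced to β = s2^-1 s1^-1 s2 s2 s1^-1 s2 s2 s1^-1 s2^-1 s2^-1 on 3 strands, 10 crossings.
Compute on β:
Braid: s2^-1 s1^-1 s2 s2 s1^-1 s2 s2 s1^-1 s2^-1 s2^-1 on 3 strands, 10 crossings.
Writhe w = (#positive) - (#negative) = 4 - 6 = -2.
Enumerate smoothing states for the bracket polynomial. There are 2^10 = 1024 states.
Smooth each crossing (0=||, 1=⌣⌢); contribution A^(Σ sign_k(1-2s_k)) * d^(L-1).
Tabulate the states by total A-exponent and number of loops L (A-exp: L × count):
  A^10: L=5 ×1
  A^8: L=4 ×10
  A^6: L=3 ×39, L=5 ×6
  A^4: L=2 ×66, L=4 ×52, L=6 ×2
  A^2: L=1 ×45, L=3 ×124, L=5 ×41
  A^0: L=2 ×118, L=4 ×113, L=6 ×21
  A^-2: L=1 ×20, L=3 ×120, L=5 ×63, L=7 ×7
  A^-4: L=2 ×30, L=4 ×68, L=6 ×21, L=8 ×1
  A^-6: L=3 ×20, L=5 ×22, L=7 ×3
  A^-8: L=4 ×7, L=6 ×3
  A^-10: L=5 ×1
Each group contributes A^e * Σ count * d^(L-1):
Powers of d = -A^2 - A^-2: d^2 = A^4 + 2 + A^-4; d^3 = -A^6 - 3*A^2 - 3*A^-2 - A^-6; d^4 = A^8 + 4*A^4 + 6 + 4*A^-4 + A^-8; d^5 = -A^10 - 5*A^6 - 10*A^2 - 10*A^-2 - 5*A^-6 - A^-10; d^6 = A^12 + 6*A^8 + 15*A^4 + 20 + 15*A^-4 + 6*A^-8 + A^-12; d^7 = -A^14 - 7*A^10 - 21*A^6 - 35*A^2 - 35*A^-2 - 21*A^-6 - 7*A^-10 - A^-14.
  A^10 * (d^4) = A^18 + 4*A^14 + 6*A^10 + 4*A^6 + A^2
  A^8 * (10*d^3) = -10*A^14 - 30*A^10 - 30*A^6 - 10*A^2
  A^6 * (39*d^2 + 6*d^4) = 6*A^14 + 63*A^10 + 114*A^6 + 63*A^2 + 6*A^-2
  A^4 * (66*d + 52*d^3 + 2*d^5) = -2*A^14 - 62*A^10 - 242*A^6 - 242*A^2 - 62*A^-2 - 2*A^-6
  A^2 * (45 + 124*d^2 + 41*d^4) = 41*A^10 + 288*A^6 + 539*A^2 + 288*A^-2 + 41*A^-6
  A^0 * (118*d + 113*d^3 + 21*d^5) = -21*A^10 - 218*A^6 - 667*A^2 - 667*A^-2 - 218*A^-6 - 21*A^-10
  A^-2 * (20 + 120*d^2 + 63*d^4 + 7*d^6) = 7*A^10 + 105*A^6 + 477*A^2 + 778*A^-2 + 477*A^-6 + 105*A^-10 + 7*A^-14
  A^-4 * (30*d + 68*d^3 + 21*d^5 + d^7) = -A^10 - 28*A^6 - 194*A^2 - 479*A^-2 - 479*A^-6 - 194*A^-10 - 28*A^-14 - A^-18
  A^-6 * (20*d^2 + 22*d^4 + 3*d^6) = 3*A^6 + 40*A^2 + 153*A^-2 + 232*A^-6 + 153*A^-10 + 40*A^-14 + 3*A^-18
  A^-8 * (7*d^3 + 3*d^5) = -3*A^2 - 22*A^-2 - 51*A^-6 - 51*A^-10 - 22*A^-14 - 3*A^-18
  A^-10 * (d^4) = A^-2 + 4*A^-6 + 6*A^-10 + 4*A^-14 + A^-18
Summing the groups: <K> = A^18 - 2*A^14 + 3*A^10 - 4*A^6 + 4*A^2 - 4*A^-2 + 4*A^-6 - 2*A^-10 + A^-14
Normalise by the writhe: (-A^3)^(-w) = (-A^3)^(2) = A^6, so f(A) = A^6 * <K> = A^24 - 2*A^20 + 3*A^16 - 4*A^12 + 4*A^8 - 4*A^4 + 4 - 2*A^-4 + A^-8.
Substitute A = t^(-1/4), i.e. A^e → t^(-e/4): V(t) = t^2 - 2*t + 4 - 4*t^-1 + 4*t^-2 - 4*t^-3 + 3*t^-4 - 2*t^-5 + t^-6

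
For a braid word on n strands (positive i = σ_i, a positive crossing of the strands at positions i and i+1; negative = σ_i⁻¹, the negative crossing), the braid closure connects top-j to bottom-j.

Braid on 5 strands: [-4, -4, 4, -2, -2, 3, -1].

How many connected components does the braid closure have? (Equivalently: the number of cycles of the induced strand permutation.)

Track the strand permutation on 5 strands, starting from identity.
  step 1: s4^-1 swaps positions 4,5 -> [1 2 3 5 4]
  step 2: s4^-1 swaps positions 4,5 -> [1 2 3 4 5]
  step 3: s4 swaps positions 4,5 -> [1 2 3 5 4]
  step 4: s2^-1 swaps positions 2,3 -> [1 3 2 5 4]
  step 5: s2^-1 swaps positions 2,3 -> [1 2 3 5 4]
  step 6: s3 swaps positions 3,4 -> [1 2 5 3 4]
  step 7: s1^-1 swaps positions 1,2 -> [2 1 5 3 4]
Final permutation (position -> original strand): [2 1 5 3 4]
Closure components = cycle count of this permutation = 2.

Answer: 2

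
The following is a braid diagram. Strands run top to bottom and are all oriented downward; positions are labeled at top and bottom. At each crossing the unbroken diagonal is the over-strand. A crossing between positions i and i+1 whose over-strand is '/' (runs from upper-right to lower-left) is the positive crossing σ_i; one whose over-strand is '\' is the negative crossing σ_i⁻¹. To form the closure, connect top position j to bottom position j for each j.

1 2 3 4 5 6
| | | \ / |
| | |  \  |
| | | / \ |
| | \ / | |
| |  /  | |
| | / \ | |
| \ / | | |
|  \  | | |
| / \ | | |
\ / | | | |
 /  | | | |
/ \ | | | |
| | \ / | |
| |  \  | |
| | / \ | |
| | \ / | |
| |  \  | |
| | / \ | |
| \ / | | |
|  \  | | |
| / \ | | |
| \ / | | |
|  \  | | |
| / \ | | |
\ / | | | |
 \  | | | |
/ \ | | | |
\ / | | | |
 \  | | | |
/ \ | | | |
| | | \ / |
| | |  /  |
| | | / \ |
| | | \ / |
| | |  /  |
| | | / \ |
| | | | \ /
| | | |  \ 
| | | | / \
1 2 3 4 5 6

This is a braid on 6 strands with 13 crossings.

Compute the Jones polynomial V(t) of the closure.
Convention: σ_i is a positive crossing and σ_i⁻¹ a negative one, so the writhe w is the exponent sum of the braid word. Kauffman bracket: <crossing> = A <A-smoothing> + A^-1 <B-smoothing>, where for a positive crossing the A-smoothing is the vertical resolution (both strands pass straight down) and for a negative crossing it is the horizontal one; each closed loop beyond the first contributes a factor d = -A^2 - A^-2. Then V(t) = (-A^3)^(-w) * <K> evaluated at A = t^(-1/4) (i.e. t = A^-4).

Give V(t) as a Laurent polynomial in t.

Reading the diagram top to bottom ('/'-over between positions i,i+1 = s_i, '\'-over = s_i^-1): braid word = s4^-1 s3 s2^-1 s1 s3^-1 s3^-1 s2^-1 s2^-1 s1^-1 s1^-1 s4 s4 s5^-1.
The presented braid s4^-1 s3 s2^-1 s1 s3^-1 s3^-1 s2^-1 s2^-1 s1^-1 s1^-1 s4 s4 s5^-1 on 6 strands reduces by inverse Markov moves (closure unchanged at each step):
  Destabilize: the word has the form β·s5^-1 where s5^-1 occurs only as the final letter (β ∈ B_5); drop it and the last strand → 5 strands.
  Deconjugate: the word is γ·β·γ⁻¹ with γ = s4^-1 (prefix) and γ⁻¹ = s4 (suffix); strip both.
  Destabilize: the word has the form β·s4 where s4 occurs only as the final letter (β ∈ B_4); drop it and the last strand → 4 strands.
Reduced to β = s3 s2^-1 s1 s3^-1 s3^-1 s2^-1 s2^-1 s1^-1 s1^-1 on 4 strands, 9 crossings.
Compute on β:
Braid: s3 s2^-1 s1 s3^-1 s3^-1 s2^-1 s2^-1 s1^-1 s1^-1 on 4 strands, 9 crossings.
Writhe w = (#positive) - (#negative) = 2 - 7 = -5.
State-sum expansion of <K>. There are 2^9 = 512 states.
For each crossing: s=0 is the vertical smoothing, s=1 horizontal. Crossing k contributes A^(sign_k * (1 - 2*s_k)); loop factor d = -A^2 - A^-2.
Tabulate the states by total A-exponent and number of loops L (A-exp: L × count):
  A^9: L=5 ×1
  A^7: L=4 ×9
  A^5: L=3 ×31, L=5 ×5
  A^3: L=2 ×48, L=4 ×35, L=6 ×1
  A^1: L=1 ×28, L=3 ×86, L=5 ×12
  A^-1: L=2 ×82, L=4 ×43, L=6 ×1
  A^-3: L=1 ×20, L=3 ×58, L=5 ×6
  A^-5: L=2 ×25, L=4 ×11
  A^-7: L=1 ×3, L=3 ×6
  A^-9: L=2 ×1
Each group contributes A^e * Σ count * d^(L-1):
Powers of d = -A^2 - A^-2: d^2 = A^4 + 2 + A^-4; d^3 = -A^6 - 3*A^2 - 3*A^-2 - A^-6; d^4 = A^8 + 4*A^4 + 6 + 4*A^-4 + A^-8; d^5 = -A^10 - 5*A^6 - 10*A^2 - 10*A^-2 - 5*A^-6 - A^-10.
  A^9 * (d^4) = A^17 + 4*A^13 + 6*A^9 + 4*A^5 + A
  A^7 * (9*d^3) = -9*A^13 - 27*A^9 - 27*A^5 - 9*A
  A^5 * (31*d^2 + 5*d^4) = 5*A^13 + 51*A^9 + 92*A^5 + 51*A + 5*A^-3
  A^3 * (48*d + 35*d^3 + d^5) = -A^13 - 40*A^9 - 163*A^5 - 163*A - 40*A^-3 - A^-7
  A^1 * (28 + 86*d^2 + 12*d^4) = 12*A^9 + 134*A^5 + 272*A + 134*A^-3 + 12*A^-7
  A^-1 * (82*d + 43*d^3 + d^5) = -A^9 - 48*A^5 - 221*A - 221*A^-3 - 48*A^-7 - A^-11
  A^-3 * (20 + 58*d^2 + 6*d^4) = 6*A^5 + 82*A + 172*A^-3 + 82*A^-7 + 6*A^-11
  A^-5 * (25*d + 11*d^3) = -11*A - 58*A^-3 - 58*A^-7 - 11*A^-11
  A^-7 * (3 + 6*d^2) = 6*A^-3 + 15*A^-7 + 6*A^-11
  A^-9 * (d) = -A^-7 - A^-11
Summing the groups: <K> = A^17 - A^13 + A^9 - 2*A^5 + 2*A - 2*A^-3 + A^-7 - A^-11
Normalise by the writhe: (-A^3)^(-w) = (-A^3)^(5) = -A^15, so f(A) = -A^15 * <K> = -A^32 + A^28 - A^24 + 2*A^20 - 2*A^16 + 2*A^12 - A^8 + A^4.
Substitute A = t^(-1/4), i.e. A^e → t^(-e/4): V(t) = t^-1 - t^-2 + 2*t^-3 - 2*t^-4 + 2*t^-5 - t^-6 + t^-7 - t^-8

Answer: t^-1 - t^-2 + 2*t^-3 - 2*t^-4 + 2*t^-5 - t^-6 + t^-7 - t^-8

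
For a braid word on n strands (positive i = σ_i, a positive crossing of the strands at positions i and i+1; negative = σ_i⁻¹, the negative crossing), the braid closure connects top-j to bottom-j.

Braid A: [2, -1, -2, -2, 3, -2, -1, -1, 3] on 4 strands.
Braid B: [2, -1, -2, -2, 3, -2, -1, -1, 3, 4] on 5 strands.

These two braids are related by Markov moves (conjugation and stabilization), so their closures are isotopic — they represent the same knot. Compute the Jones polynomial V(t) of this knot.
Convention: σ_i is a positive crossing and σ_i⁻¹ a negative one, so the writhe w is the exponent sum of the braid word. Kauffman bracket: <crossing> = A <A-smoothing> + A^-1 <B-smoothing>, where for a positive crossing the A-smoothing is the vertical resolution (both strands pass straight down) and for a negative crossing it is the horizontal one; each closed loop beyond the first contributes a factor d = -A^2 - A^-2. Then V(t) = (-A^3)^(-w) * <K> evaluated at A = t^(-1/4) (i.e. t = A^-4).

t - 2 + 4*t^-1 - 5*t^-2 + 6*t^-3 - 5*t^-4 + 4*t^-5 - 3*t^-6 + t^-7

Derivation:
Markov-equivalent braids have isotopic closures, hence identical knot invariants. Strip the Markov moves from each word to reach a common short braid β, then compute V(t) once on β.
Braid A: s2 s1^-1 s2^-1 s2^-1 s3 s2^-1 s1^-1 s1^-1 s3 on 4 strands has no conjugating prefix/suffix or stabilization to strip; take β = s2 s1^-1 s2^-1 s2^-1 s3 s2^-1 s1^-1 s1^-1 s3.
Braid B: s2 s1^-1 s2^-1 s2^-1 s3 s2^-1 s1^-1 s1^-1 s3 s4 on 5 strands reduces by inverse Markov moves (closure unchanged at each step):
  Destabilize: the word has the form β·s4 where s4 occurs only as the final letter (β ∈ B_4); drop it and the last strand → 4 strands.
Reduced to β = s2 s1^-1 s2^-1 s2^-1 s3 s2^-1 s1^-1 s1^-1 s3 on 4 strands, 9 crossings.
Both give the same β = s2 s1^-1 s2^-1 s2^-1 s3 s2^-1 s1^-1 s1^-1 s3 on 4 strands, so one state sum suffices:
Braid: s2 s1^-1 s2^-1 s2^-1 s3 s2^-1 s1^-1 s1^-1 s3 on 4 strands, 9 crossings.
Writhe w = (#positive) - (#negative) = 3 - 6 = -3.
Computing the Kauffman bracket via state sum. There are 2^9 = 512 states.
Each crossing splits two ways (0=vertical, 1=horizontal). The state's weight is A^(#A-smoothings - #B-smoothings) * d^(loops - 1).
Tabulate the states by total A-exponent and number of loops L (A-exp: L × count):
  A^9: L=6 ×1
  A^7: L=5 ×9
  A^5: L=4 ×35, L=6 ×1
  A^3: L=3 ×73, L=5 ×11
  A^1: L=2 ×82, L=4 ×43, L=6 ×1
  A^-1: L=1 ×40, L=3 ×79, L=5 ×7
  A^-3: L=2 ×63, L=4 ×21
  A^-5: L=1 ×9, L=3 ×26, L=5 ×1
  A^-7: L=2 ×6, L=4 ×3
  A^-9: L=3 ×1
Each group contributes A^e * Σ count * d^(L-1):
Powers of d = -A^2 - A^-2: d^2 = A^4 + 2 + A^-4; d^3 = -A^6 - 3*A^2 - 3*A^-2 - A^-6; d^4 = A^8 + 4*A^4 + 6 + 4*A^-4 + A^-8; d^5 = -A^10 - 5*A^6 - 10*A^2 - 10*A^-2 - 5*A^-6 - A^-10.
  A^9 * (d^5) = -A^19 - 5*A^15 - 10*A^11 - 10*A^7 - 5*A^3 - A^-1
  A^7 * (9*d^4) = 9*A^15 + 36*A^11 + 54*A^7 + 36*A^3 + 9*A^-1
  A^5 * (35*d^3 + d^5) = -A^15 - 40*A^11 - 115*A^7 - 115*A^3 - 40*A^-1 - A^-5
  A^3 * (73*d^2 + 11*d^4) = 11*A^11 + 117*A^7 + 212*A^3 + 117*A^-1 + 11*A^-5
  A^1 * (82*d + 43*d^3 + d^5) = -A^11 - 48*A^7 - 221*A^3 - 221*A^-1 - 48*A^-5 - A^-9
  A^-1 * (40 + 79*d^2 + 7*d^4) = 7*A^7 + 107*A^3 + 240*A^-1 + 107*A^-5 + 7*A^-9
  A^-3 * (63*d + 21*d^3) = -21*A^3 - 126*A^-1 - 126*A^-5 - 21*A^-9
  A^-5 * (9 + 26*d^2 + d^4) = A^3 + 30*A^-1 + 67*A^-5 + 30*A^-9 + A^-13
  A^-7 * (6*d + 3*d^3) = -3*A^-1 - 15*A^-5 - 15*A^-9 - 3*A^-13
  A^-9 * (d^2) = A^-5 + 2*A^-9 + A^-13
Summing the groups: <K> = -A^19 + 3*A^15 - 4*A^11 + 5*A^7 - 6*A^3 + 5*A^-1 - 4*A^-5 + 2*A^-9 - A^-13
Normalise by the writhe: (-A^3)^(-w) = (-A^3)^(3) = -A^9, so f(A) = -A^9 * <K> = A^28 - 3*A^24 + 4*A^20 - 5*A^16 + 6*A^12 - 5*A^8 + 4*A^4 - 2 + A^-4.
Substitute A = t^(-1/4), i.e. A^e → t^(-e/4): V(t) = t - 2 + 4*t^-1 - 5*t^-2 + 6*t^-3 - 5*t^-4 + 4*t^-5 - 3*t^-6 + t^-7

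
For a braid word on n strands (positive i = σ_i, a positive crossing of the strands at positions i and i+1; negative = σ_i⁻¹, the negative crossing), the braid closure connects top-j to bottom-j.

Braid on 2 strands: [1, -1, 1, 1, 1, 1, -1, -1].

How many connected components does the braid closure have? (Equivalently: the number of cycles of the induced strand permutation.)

Track the strand permutation on 2 strands, starting from identity.
  step 1: s1 swaps positions 1,2 -> [2 1]
  step 2: s1^-1 swaps positions 1,2 -> [1 2]
  step 3: s1 swaps positions 1,2 -> [2 1]
  step 4: s1 swaps positions 1,2 -> [1 2]
  step 5: s1 swaps positions 1,2 -> [2 1]
  step 6: s1 swaps positions 1,2 -> [1 2]
  step 7: s1^-1 swaps positions 1,2 -> [2 1]
  step 8: s1^-1 swaps positions 1,2 -> [1 2]
Final permutation (position -> original strand): [1 2]
Closure components = cycle count of this permutation = 2.

Answer: 2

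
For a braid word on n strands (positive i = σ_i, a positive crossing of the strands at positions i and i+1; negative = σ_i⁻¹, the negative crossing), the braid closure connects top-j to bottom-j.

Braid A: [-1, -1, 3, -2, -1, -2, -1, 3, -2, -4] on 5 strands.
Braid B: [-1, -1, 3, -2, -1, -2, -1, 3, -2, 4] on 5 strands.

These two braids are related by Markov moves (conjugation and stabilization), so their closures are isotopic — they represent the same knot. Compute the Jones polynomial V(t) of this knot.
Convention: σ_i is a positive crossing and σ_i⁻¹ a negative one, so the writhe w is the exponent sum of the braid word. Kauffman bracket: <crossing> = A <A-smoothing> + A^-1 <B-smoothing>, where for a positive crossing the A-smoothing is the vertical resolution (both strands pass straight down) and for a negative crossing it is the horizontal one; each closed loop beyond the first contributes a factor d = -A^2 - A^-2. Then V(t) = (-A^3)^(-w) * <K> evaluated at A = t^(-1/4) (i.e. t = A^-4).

1 - t^-1 + 2*t^-2 - 2*t^-3 + 2*t^-4 - 2*t^-5 + 2*t^-6 - t^-7

Derivation:
Markov-equivalent braids have isotopic closures, hence identical knot invariants. Strip the Markov moves from each word to reach a common short braid β, then compute V(t) once on β.
Braid A: s1^-1 s1^-1 s3 s2^-1 s1^-1 s2^-1 s1^-1 s3 s2^-1 s4^-1 on 5 strands reduces by inverse Markov moves (closure unchanged at each step):
  Destabilize: the word has the form β·s4^-1 where s4^-1 occurs only as the final letter (β ∈ B_4); drop it and the last strand → 4 strands.
Reduced to β = s1^-1 s1^-1 s3 s2^-1 s1^-1 s2^-1 s1^-1 s3 s2^-1 on 4 strands, 9 crossings.
Braid B: s1^-1 s1^-1 s3 s2^-1 s1^-1 s2^-1 s1^-1 s3 s2^-1 s4 on 5 strands reduces by inverse Markov moves (closure unchanged at each step):
  Destabilize: the word has the form β·s4 where s4 occurs only as the final letter (β ∈ B_4); drop it and the last strand → 4 strands.
Reduced to β = s1^-1 s1^-1 s3 s2^-1 s1^-1 s2^-1 s1^-1 s3 s2^-1 on 4 strands, 9 crossings.
Both give the same β = s1^-1 s1^-1 s3 s2^-1 s1^-1 s2^-1 s1^-1 s3 s2^-1 on 4 strands, so one state sum suffices:
Braid: s1^-1 s1^-1 s3 s2^-1 s1^-1 s2^-1 s1^-1 s3 s2^-1 on 4 strands, 9 crossings.
Writhe w = (#positive) - (#negative) = 2 - 7 = -5.
Enumerate smoothing states for the bracket polynomial. There are 2^9 = 512 states.
Each crossing splits two ways (0=vertical, 1=horizontal). The state's weight is A^(#A-smoothings - #B-smoothings) * d^(loops - 1).
Tabulate the states by total A-exponent and number of loops L (A-exp: L × count):
  A^9: L=3 ×1
  A^7: L=2 ×4, L=4 ×5
  A^5: L=1 ×4, L=3 ×26, L=5 ×6
  A^3: L=2 ×43, L=4 ×40, L=6 ×1
  A^1: L=1 ×23, L=3 ×92, L=5 ×11
  A^-1: L=2 ×91, L=4 ×34, L=6 ×1
  A^-3: L=1 ×32, L=3 ×48, L=5 ×4
  A^-5: L=2 ×28, L=4 ×8
  A^-7: L=3 ×9
  A^-9: L=4 ×1
Each group contributes A^e * Σ count * d^(L-1):
Powers of d = -A^2 - A^-2: d^2 = A^4 + 2 + A^-4; d^3 = -A^6 - 3*A^2 - 3*A^-2 - A^-6; d^4 = A^8 + 4*A^4 + 6 + 4*A^-4 + A^-8; d^5 = -A^10 - 5*A^6 - 10*A^2 - 10*A^-2 - 5*A^-6 - A^-10.
  A^9 * (d^2) = A^13 + 2*A^9 + A^5
  A^7 * (4*d + 5*d^3) = -5*A^13 - 19*A^9 - 19*A^5 - 5*A
  A^5 * (4 + 26*d^2 + 6*d^4) = 6*A^13 + 50*A^9 + 92*A^5 + 50*A + 6*A^-3
  A^3 * (43*d + 40*d^3 + d^5) = -A^13 - 45*A^9 - 173*A^5 - 173*A - 45*A^-3 - A^-7
  A^1 * (23 + 92*d^2 + 11*d^4) = 11*A^9 + 136*A^5 + 273*A + 136*A^-3 + 11*A^-7
  A^-1 * (91*d + 34*d^3 + d^5) = -A^9 - 39*A^5 - 203*A - 203*A^-3 - 39*A^-7 - A^-11
  A^-3 * (32 + 48*d^2 + 4*d^4) = 4*A^5 + 64*A + 152*A^-3 + 64*A^-7 + 4*A^-11
  A^-5 * (28*d + 8*d^3) = -8*A - 52*A^-3 - 52*A^-7 - 8*A^-11
  A^-7 * (9*d^2) = 9*A^-3 + 18*A^-7 + 9*A^-11
  A^-9 * (d^3) = -A^-3 - 3*A^-7 - 3*A^-11 - A^-15
Summing the groups: <K> = A^13 - 2*A^9 + 2*A^5 - 2*A + 2*A^-3 - 2*A^-7 + A^-11 - A^-15
Normalise by the writhe: (-A^3)^(-w) = (-A^3)^(5) = -A^15, so f(A) = -A^15 * <K> = -A^28 + 2*A^24 - 2*A^20 + 2*A^16 - 2*A^12 + 2*A^8 - A^4 + 1.
Substitute A = t^(-1/4), i.e. A^e → t^(-e/4): V(t) = 1 - t^-1 + 2*t^-2 - 2*t^-3 + 2*t^-4 - 2*t^-5 + 2*t^-6 - t^-7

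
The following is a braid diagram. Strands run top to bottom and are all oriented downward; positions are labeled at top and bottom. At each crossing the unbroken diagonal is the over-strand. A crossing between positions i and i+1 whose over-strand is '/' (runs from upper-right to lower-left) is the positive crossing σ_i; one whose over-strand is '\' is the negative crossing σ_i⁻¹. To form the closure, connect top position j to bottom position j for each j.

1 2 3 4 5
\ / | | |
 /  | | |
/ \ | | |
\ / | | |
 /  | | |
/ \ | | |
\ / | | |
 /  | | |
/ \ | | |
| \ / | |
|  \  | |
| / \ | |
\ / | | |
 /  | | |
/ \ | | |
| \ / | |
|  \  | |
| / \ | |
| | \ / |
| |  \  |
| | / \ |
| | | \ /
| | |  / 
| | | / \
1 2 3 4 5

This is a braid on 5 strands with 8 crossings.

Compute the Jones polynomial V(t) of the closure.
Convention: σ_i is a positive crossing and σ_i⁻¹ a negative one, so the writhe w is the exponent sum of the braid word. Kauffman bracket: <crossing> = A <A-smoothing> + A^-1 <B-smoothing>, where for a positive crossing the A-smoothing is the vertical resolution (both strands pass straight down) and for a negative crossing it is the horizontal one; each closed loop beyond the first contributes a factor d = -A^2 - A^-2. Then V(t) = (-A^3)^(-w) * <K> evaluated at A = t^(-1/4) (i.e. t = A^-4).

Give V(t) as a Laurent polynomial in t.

t^5 - 2*t^4 + 2*t^3 - 2*t^2 + 2*t - 1 + t^-1

Derivation:
Reading the diagram top to bottom ('/'-over between positions i,i+1 = s_i, '\'-over = s_i^-1): braid word = s1 s1 s1 s2^-1 s1 s2^-1 s3^-1 s4.
The presented braid s1 s1 s1 s2^-1 s1 s2^-1 s3^-1 s4 on 5 strands reduces by inverse Markov moves (closure unchanged at each step):
  Destabilize: the word has the form β·s4 where s4 occurs only as the final letter (β ∈ B_4); drop it and the last strand → 4 strands.
  Destabilize: the word has the form β·s3^-1 where s3^-1 occurs only as the final letter (β ∈ B_3); drop it and the last strand → 3 strands.
Reduced to β = s1 s1 s1 s2^-1 s1 s2^-1 on 3 strands, 6 crossings.
Compute on β:
Braid: s1 s1 s1 s2^-1 s1 s2^-1 on 3 strands, 6 crossings.
Writhe w = (#positive) - (#negative) = 4 - 2 = 2.
Computing the Kauffman bracket via state sum. There are 2^6 = 64 states.
For each crossing: s=0 is the vertical smoothing, s=1 horizontal. Crossing k contributes A^(sign_k * (1 - 2*s_k)); loop factor d = -A^2 - A^-2.
Tabulate the states by total A-exponent and number of loops L (A-exp: L × count):
  A^6: L=3 ×1
  A^4: L=2 ×6
  A^2: L=1 ×11, L=3 ×4
  A^0: L=2 ×19, L=4 ×1
  A^-2: L=3 ×15
  A^-4: L=4 ×6
  A^-6: L=5 ×1
Each group contributes A^e * Σ count * d^(L-1):
Powers of d = -A^2 - A^-2: d^2 = A^4 + 2 + A^-4; d^3 = -A^6 - 3*A^2 - 3*A^-2 - A^-6; d^4 = A^8 + 4*A^4 + 6 + 4*A^-4 + A^-8.
  A^6 * (d^2) = A^10 + 2*A^6 + A^2
  A^4 * (6*d) = -6*A^6 - 6*A^2
  A^2 * (11 + 4*d^2) = 4*A^6 + 19*A^2 + 4*A^-2
  A^0 * (19*d + d^3) = -A^6 - 22*A^2 - 22*A^-2 - A^-6
  A^-2 * (15*d^2) = 15*A^2 + 30*A^-2 + 15*A^-6
  A^-4 * (6*d^3) = -6*A^2 - 18*A^-2 - 18*A^-6 - 6*A^-10
  A^-6 * (d^4) = A^2 + 4*A^-2 + 6*A^-6 + 4*A^-10 + A^-14
Summing the groups: <K> = A^10 - A^6 + 2*A^2 - 2*A^-2 + 2*A^-6 - 2*A^-10 + A^-14
Normalise by the writhe: (-A^3)^(-w) = (-A^3)^(-2) = A^-6, so f(A) = A^-6 * <K> = A^4 - 1 + 2*A^-4 - 2*A^-8 + 2*A^-12 - 2*A^-16 + A^-20.
Substitute A = t^(-1/4), i.e. A^e → t^(-e/4): V(t) = t^5 - 2*t^4 + 2*t^3 - 2*t^2 + 2*t - 1 + t^-1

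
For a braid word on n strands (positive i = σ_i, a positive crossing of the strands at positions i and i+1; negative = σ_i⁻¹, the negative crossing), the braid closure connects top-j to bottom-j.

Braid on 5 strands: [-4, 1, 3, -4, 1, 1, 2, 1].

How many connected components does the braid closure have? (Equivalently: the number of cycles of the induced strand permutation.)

Track the strand permutation on 5 strands, starting from identity.
  step 1: s4^-1 swaps positions 4,5 -> [1 2 3 5 4]
  step 2: s1 swaps positions 1,2 -> [2 1 3 5 4]
  step 3: s3 swaps positions 3,4 -> [2 1 5 3 4]
  step 4: s4^-1 swaps positions 4,5 -> [2 1 5 4 3]
  step 5: s1 swaps positions 1,2 -> [1 2 5 4 3]
  step 6: s1 swaps positions 1,2 -> [2 1 5 4 3]
  step 7: s2 swaps positions 2,3 -> [2 5 1 4 3]
  step 8: s1 swaps positions 1,2 -> [5 2 1 4 3]
Final permutation (position -> original strand): [5 2 1 4 3]
Closure components = cycle count of this permutation = 3.

Answer: 3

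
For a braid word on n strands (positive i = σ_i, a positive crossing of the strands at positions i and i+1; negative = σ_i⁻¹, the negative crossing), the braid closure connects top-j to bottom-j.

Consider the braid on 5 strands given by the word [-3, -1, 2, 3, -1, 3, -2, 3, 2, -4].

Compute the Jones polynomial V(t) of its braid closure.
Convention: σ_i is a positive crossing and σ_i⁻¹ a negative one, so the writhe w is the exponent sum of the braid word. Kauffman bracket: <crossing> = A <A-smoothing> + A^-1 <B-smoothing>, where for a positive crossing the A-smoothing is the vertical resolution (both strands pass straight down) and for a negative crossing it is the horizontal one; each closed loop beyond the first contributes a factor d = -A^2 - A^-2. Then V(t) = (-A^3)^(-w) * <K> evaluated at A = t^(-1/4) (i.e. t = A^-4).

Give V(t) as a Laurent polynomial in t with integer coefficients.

The presented braid s3^-1 s1^-1 s2 s3 s1^-1 s3 s2^-1 s3 s2 s4^-1 on 5 strands reduces by inverse Markov moves (closure unchanged at each step):
  Destabilize: the word has the form β·s4^-1 where s4^-1 occurs only as the final letter (β ∈ B_4); drop it and the last strand → 4 strands.
Reduced to β = s3^-1 s1^-1 s2 s3 s1^-1 s3 s2^-1 s3 s2 on 4 strands, 9 crossings.
Compute on β:
Braid: s3^-1 s1^-1 s2 s3 s1^-1 s3 s2^-1 s3 s2 on 4 strands, 9 crossings.
Writhe w = (#positive) - (#negative) = 5 - 4 = 1.
State-sum expansion of <K>. There are 2^9 = 512 states.
Smooth each crossing (0=||, 1=⌣⌢); contribution A^(Σ sign_k(1-2s_k)) * d^(L-1).
Tabulate the states by total A-exponent and number of loops L (A-exp: L × count):
  A^9: L=2 ×1
  A^7: L=1 ×3, L=3 ×6
  A^5: L=2 ×26, L=4 ×10
  A^3: L=1 ×21, L=3 ×58, L=5 ×5
  A^1: L=2 ×86, L=4 ×39, L=6 ×1
  A^-1: L=1 ×35, L=3 ×80, L=5 ×11
  A^-3: L=2 ×53, L=4 ×30, L=6 ×1
  A^-5: L=3 ×32, L=5 ×4
  A^-7: L=4 ×9
  A^-9: L=5 ×1
Each group contributes A^e * Σ count * d^(L-1):
Powers of d = -A^2 - A^-2: d^2 = A^4 + 2 + A^-4; d^3 = -A^6 - 3*A^2 - 3*A^-2 - A^-6; d^4 = A^8 + 4*A^4 + 6 + 4*A^-4 + A^-8; d^5 = -A^10 - 5*A^6 - 10*A^2 - 10*A^-2 - 5*A^-6 - A^-10.
  A^9 * (d) = -A^11 - A^7
  A^7 * (3 + 6*d^2) = 6*A^11 + 15*A^7 + 6*A^3
  A^5 * (26*d + 10*d^3) = -10*A^11 - 56*A^7 - 56*A^3 - 10*A^-1
  A^3 * (21 + 58*d^2 + 5*d^4) = 5*A^11 + 78*A^7 + 167*A^3 + 78*A^-1 + 5*A^-5
  A^1 * (86*d + 39*d^3 + d^5) = -A^11 - 44*A^7 - 213*A^3 - 213*A^-1 - 44*A^-5 - A^-9
  A^-1 * (35 + 80*d^2 + 11*d^4) = 11*A^7 + 124*A^3 + 261*A^-1 + 124*A^-5 + 11*A^-9
  A^-3 * (53*d + 30*d^3 + d^5) = -A^7 - 35*A^3 - 153*A^-1 - 153*A^-5 - 35*A^-9 - A^-13
  A^-5 * (32*d^2 + 4*d^4) = 4*A^3 + 48*A^-1 + 88*A^-5 + 48*A^-9 + 4*A^-13
  A^-7 * (9*d^3) = -9*A^-1 - 27*A^-5 - 27*A^-9 - 9*A^-13
  A^-9 * (d^4) = A^-1 + 4*A^-5 + 6*A^-9 + 4*A^-13 + A^-17
Summing the groups: <K> = -A^11 + 2*A^7 - 3*A^3 + 3*A^-1 - 3*A^-5 + 2*A^-9 - 2*A^-13 + A^-17
Normalise by the writhe: (-A^3)^(-w) = (-A^3)^(-1) = -A^-3, so f(A) = -A^-3 * <K> = A^8 - 2*A^4 + 3 - 3*A^-4 + 3*A^-8 - 2*A^-12 + 2*A^-16 - A^-20.
Substitute A = t^(-1/4), i.e. A^e → t^(-e/4): V(t) = -t^5 + 2*t^4 - 2*t^3 + 3*t^2 - 3*t + 3 - 2*t^-1 + t^-2

Answer: -t^5 + 2*t^4 - 2*t^3 + 3*t^2 - 3*t + 3 - 2*t^-1 + t^-2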